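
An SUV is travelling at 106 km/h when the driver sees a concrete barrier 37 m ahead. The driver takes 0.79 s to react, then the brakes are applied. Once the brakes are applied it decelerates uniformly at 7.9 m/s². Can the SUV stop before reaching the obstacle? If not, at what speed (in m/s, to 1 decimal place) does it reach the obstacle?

106 km/h ÷ 3.6 = 29.4444 m/s.
Reaction distance = 29.4444 × 0.79 = 23.261 m.
Braking distance needed to stop: v²/(2a) = 866.973 / 15.800 = 54.872 m, so total needed = 23.261 + 54.872 = 78.133 m > 37 m — it cannot stop.
Distance remaining when braking begins: 37 − 23.261 = 13.739 m.
v² = v₀² − 2a·d = 866.973 − 2 × 7.900 × 13.739 = 649.897 m²/s².
v = √649.897 = 25.493 m/s.

No — it strikes the obstacle at 25.5 m/s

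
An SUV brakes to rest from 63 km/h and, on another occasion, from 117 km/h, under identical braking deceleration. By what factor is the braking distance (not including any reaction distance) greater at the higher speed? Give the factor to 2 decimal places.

Braking distance d = v²/(2a), so with a fixed, d ∝ v².
Factor = (117/63)² = 1.8571² = 3.4488.

Factor ≈ 3.45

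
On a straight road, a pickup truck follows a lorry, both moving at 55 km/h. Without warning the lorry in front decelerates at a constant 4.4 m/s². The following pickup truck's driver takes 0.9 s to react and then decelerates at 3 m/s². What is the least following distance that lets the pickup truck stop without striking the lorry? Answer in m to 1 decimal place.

Minimum gap ≈ 26.1 m

55 km/h ÷ 3.6 = 15.2778 m/s.
Leader travels v²/(2a_L) = 233.411 / 8.800 = 26.524 m before stopping.
Follower covers v·t_r = 15.2778 × 0.9 = 13.750 m while reacting, then v²/(2a_F) = 233.411 / 6.000 = 38.902 m while braking, for a total of 13.750 + 38.902 = 52.652 m.
Since a_F ≤ a_L and the follower starts braking later, the follower is never slower than the leader, so the closest approach is when both have stopped.
Minimum gap = 52.652 − 26.524 = 26.128 m.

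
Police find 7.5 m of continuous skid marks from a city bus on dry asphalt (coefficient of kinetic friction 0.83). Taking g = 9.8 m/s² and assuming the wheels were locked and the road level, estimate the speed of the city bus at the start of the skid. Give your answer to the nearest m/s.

Deceleration a = μg = 0.83 × 9.8 = 8.134 m/s².
v = √(2a·d) = √(2 × 8.134 × 7.5) = √122.010 = 11.0458 m/s.

Initial speed ≈ 11 m/s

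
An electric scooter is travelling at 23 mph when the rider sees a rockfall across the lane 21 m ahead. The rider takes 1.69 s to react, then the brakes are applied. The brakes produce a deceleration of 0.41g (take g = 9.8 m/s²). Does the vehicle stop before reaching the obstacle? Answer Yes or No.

No

23 mph × 0.44704 = 10.2819 m/s.
a = 0.41 × 9.8 = 4.018 m/s².
Reaction distance = 10.2819 × 1.69 = 17.376 m.
Braking distance = v²/(2a) = 105.717 / 8.036 = 13.155 m.
Total stopping distance = 17.376 + 13.155 = 30.531 m, vs 21 m available — it cannot stop in time and overshoots by 30.531 − 21 = 9.531 m.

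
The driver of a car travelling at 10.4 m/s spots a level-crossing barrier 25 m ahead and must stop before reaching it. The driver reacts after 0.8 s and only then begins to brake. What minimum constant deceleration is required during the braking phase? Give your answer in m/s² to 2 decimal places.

Required deceleration ≈ 3.24 m/s²

Distance covered during reaction = 10.4000 × 0.8 = 8.320 m.
Distance available for braking: 25 − 8.320 = 16.680 m.
v² = 2a·d ⇒ a = v²/(2d) = 10.4000² / (2 × 16.680) = 108.160 / 33.360 = 3.2422 m/s².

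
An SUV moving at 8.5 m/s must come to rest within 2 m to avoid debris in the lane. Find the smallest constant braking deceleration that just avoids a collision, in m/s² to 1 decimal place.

Required deceleration ≈ 18.1 m/s²

v² = 2a·d ⇒ a = v²/(2d) = 8.5000² / (2 × 2.000) = 72.250 / 4.000 = 18.0625 m/s².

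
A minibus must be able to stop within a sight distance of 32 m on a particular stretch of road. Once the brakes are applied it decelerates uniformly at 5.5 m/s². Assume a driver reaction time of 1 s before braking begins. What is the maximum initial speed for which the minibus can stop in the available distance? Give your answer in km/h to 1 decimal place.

Maximum speed ≈ 50.6 km/h

Stopping distance: v·t_r + v²/(2a) = 32 with t_r = 1 s and a = 5.500 m/s².
So v² + 11.000 v − 352.00 = 0.
Positive root: v = −a·t_r + √((a·t_r)² + 2a·d) = −5.500 + √(30.250 + 352.00) = 14.0512 m/s.
14.0512 m/s × 3.6 = 50.584 km/h.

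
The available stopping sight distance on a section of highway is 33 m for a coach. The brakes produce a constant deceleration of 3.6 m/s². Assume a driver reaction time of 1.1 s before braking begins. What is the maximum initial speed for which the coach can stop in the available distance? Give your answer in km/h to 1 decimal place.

Stopping distance: v·t_r + v²/(2a) = 33 with t_r = 1.1 s and a = 3.600 m/s².
So v² + 7.920 v − 237.60 = 0.
Positive root: v = −a·t_r + √((a·t_r)² + 2a·d) = −3.960 + √(15.682 + 237.60) = 11.9548 m/s.
11.9548 m/s × 3.6 = 43.037 km/h.

Maximum speed ≈ 43.0 km/h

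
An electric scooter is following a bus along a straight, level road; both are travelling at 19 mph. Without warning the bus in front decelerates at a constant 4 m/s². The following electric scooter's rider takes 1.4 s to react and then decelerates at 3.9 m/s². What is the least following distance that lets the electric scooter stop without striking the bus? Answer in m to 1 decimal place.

Minimum gap ≈ 12.1 m

19 mph × 0.44704 = 8.4938 m/s.
Leader travels v²/(2a_L) = 72.145 / 8.000 = 9.018 m before stopping.
Follower covers v·t_r = 8.4938 × 1.4 = 11.891 m while reacting, then v²/(2a_F) = 72.145 / 7.800 = 9.249 m while braking, for a total of 11.891 + 9.249 = 21.140 m.
Since a_F ≤ a_L and the follower starts braking later, the follower is never slower than the leader, so the closest approach is when both have stopped.
Minimum gap = 21.140 − 9.018 = 12.122 m.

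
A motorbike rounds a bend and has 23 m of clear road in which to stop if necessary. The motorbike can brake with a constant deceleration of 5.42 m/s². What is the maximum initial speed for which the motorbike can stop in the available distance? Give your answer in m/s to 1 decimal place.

Maximum speed ≈ 15.8 m/s

v²/(2a) = d ⇒ v = √(2 × 5.420 × 23) = √249.32 = 15.7899 m/s.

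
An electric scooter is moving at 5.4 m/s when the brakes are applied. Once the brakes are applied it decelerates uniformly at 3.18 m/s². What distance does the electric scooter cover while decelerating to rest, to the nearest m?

Braking distance ≈ 5 m

Braking distance = v²/(2a) = 5.4000² / (2 × 3.180) = 29.160 / 6.360 = 4.585 m.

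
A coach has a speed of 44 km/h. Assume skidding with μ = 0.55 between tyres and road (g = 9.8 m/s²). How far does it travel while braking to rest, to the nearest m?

Braking distance ≈ 14 m

44 km/h ÷ 3.6 = 12.2222 m/s.
a = μg = 0.55 × 9.8 = 5.390 m/s².
Braking distance = v²/(2a) = 12.2222² / (2 × 5.390) = 149.382 / 10.780 = 13.857 m.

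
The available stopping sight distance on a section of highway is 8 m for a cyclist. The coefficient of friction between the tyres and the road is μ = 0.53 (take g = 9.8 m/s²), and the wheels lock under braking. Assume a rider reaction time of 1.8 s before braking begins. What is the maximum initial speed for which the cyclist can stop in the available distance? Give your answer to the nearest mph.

a = μg = 0.53 × 9.8 = 5.194 m/s².
Stopping distance: v·t_r + v²/(2a) = 8 with t_r = 1.8 s and a = 5.194 m/s².
So v² + 18.698 v − 83.10 = 0.
Positive root: v = −a·t_r + √((a·t_r)² + 2a·d) = −9.349 + √(87.404 + 83.10) = 3.7087 m/s.
3.7087 m/s ÷ 0.44704 = 8.296 mph.

Maximum speed ≈ 8 mph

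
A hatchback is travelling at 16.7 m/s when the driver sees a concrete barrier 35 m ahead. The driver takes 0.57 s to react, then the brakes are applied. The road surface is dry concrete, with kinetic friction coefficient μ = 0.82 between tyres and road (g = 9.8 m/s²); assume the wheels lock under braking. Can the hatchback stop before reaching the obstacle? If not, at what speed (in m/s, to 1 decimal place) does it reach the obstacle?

Yes — it stops about 8.1 m short of the obstacle, so it never reaches it

a = μg = 0.82 × 9.8 = 8.036 m/s².
Reaction distance = 16.7000 × 0.57 = 9.519 m.
Braking distance = v²/(2a) = 278.890 / 16.072 = 17.353 m.
Total stopping distance = 9.519 + 17.353 = 26.872 m, vs 35 m available — it stops with 35 − 26.872 = 8.128 m to spare.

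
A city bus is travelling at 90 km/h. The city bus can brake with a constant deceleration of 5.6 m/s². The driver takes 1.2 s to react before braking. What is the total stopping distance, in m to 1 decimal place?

Total stopping distance ≈ 85.8 m

90 km/h ÷ 3.6 = 25.0000 m/s.
Reaction distance = v·t_r = 25.0000 × 1.2 = 30.000 m.
Braking distance = v²/(2a) = 25.0000² / (2 × 5.600) = 625.000 / 11.200 = 55.804 m.
Total = 30.000 + 55.804 = 85.804 m.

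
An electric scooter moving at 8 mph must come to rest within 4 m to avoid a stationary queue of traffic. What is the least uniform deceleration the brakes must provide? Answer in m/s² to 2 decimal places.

Required deceleration ≈ 1.60 m/s²

8 mph × 0.44704 = 3.5763 m/s.
v² = 2a·d ⇒ a = v²/(2d) = 3.5763² / (2 × 4.000) = 12.790 / 8.000 = 1.5987 m/s².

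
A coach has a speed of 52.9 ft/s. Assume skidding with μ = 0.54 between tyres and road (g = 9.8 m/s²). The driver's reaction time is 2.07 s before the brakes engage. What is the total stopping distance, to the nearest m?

Total stopping distance ≈ 58 m

52.9 ft/s × 0.3048 = 16.1239 m/s.
a = μg = 0.54 × 9.8 = 5.292 m/s².
Reaction distance = v·t_r = 16.1239 × 2.07 = 33.376 m.
Braking distance = v²/(2a) = 16.1239² / (2 × 5.292) = 259.980 / 10.584 = 24.563 m.
Total = 33.376 + 24.563 = 57.939 m.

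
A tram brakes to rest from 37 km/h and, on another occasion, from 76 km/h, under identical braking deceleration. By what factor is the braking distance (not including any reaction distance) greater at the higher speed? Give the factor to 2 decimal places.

Factor ≈ 4.22

Braking distance d = v²/(2a), so with a fixed, d ∝ v².
Factor = (76/37)² = 2.0541² = 4.2193.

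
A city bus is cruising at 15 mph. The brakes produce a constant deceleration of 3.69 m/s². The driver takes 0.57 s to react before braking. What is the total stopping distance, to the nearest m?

15 mph × 0.44704 = 6.7056 m/s.
Reaction distance = v·t_r = 6.7056 × 0.57 = 3.822 m.
Braking distance = v²/(2a) = 6.7056² / (2 × 3.690) = 44.965 / 7.380 = 6.093 m.
Total = 3.822 + 6.093 = 9.915 m.

Total stopping distance ≈ 10 m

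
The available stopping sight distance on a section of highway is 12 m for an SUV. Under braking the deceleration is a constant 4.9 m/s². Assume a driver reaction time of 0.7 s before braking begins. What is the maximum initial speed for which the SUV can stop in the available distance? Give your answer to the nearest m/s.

Stopping distance: v·t_r + v²/(2a) = 12 with t_r = 0.7 s and a = 4.900 m/s².
So v² + 6.860 v − 117.60 = 0.
Positive root: v = −a·t_r + √((a·t_r)² + 2a·d) = −3.430 + √(11.765 + 117.60) = 7.9439 m/s.

Maximum speed ≈ 8 m/s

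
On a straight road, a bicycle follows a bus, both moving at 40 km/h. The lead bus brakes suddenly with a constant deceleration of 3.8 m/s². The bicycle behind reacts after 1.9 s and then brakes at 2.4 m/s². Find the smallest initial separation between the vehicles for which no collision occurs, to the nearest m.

40 km/h ÷ 3.6 = 11.1111 m/s.
Leader travels v²/(2a_L) = 123.457 / 7.600 = 16.244 m before stopping.
Follower covers v·t_r = 11.1111 × 1.9 = 21.111 m while reacting, then v²/(2a_F) = 123.457 / 4.800 = 25.720 m while braking, for a total of 21.111 + 25.720 = 46.831 m.
Since a_F ≤ a_L and the follower starts braking later, the follower is never slower than the leader, so the closest approach is when both have stopped.
Minimum gap = 46.831 − 16.244 = 30.587 m.

Minimum gap ≈ 31 m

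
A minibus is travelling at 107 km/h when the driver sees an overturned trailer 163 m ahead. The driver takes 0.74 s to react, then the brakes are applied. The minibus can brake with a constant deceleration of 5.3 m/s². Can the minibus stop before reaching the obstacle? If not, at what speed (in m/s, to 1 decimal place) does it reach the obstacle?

Yes — it stops about 57.7 m short of the obstacle, so it never reaches it

107 km/h ÷ 3.6 = 29.7222 m/s.
Reaction distance = 29.7222 × 0.74 = 21.994 m.
Braking distance = v²/(2a) = 883.409 / 10.600 = 83.340 m.
Total stopping distance = 21.994 + 83.340 = 105.334 m, vs 163 m available — it stops with 163 − 105.334 = 57.666 m to spare.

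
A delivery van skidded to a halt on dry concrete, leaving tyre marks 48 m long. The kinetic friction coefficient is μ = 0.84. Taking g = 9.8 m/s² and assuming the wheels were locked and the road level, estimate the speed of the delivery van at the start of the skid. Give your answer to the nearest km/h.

Deceleration a = μg = 0.84 × 9.8 = 8.232 m/s².
v = √(2a·d) = √(2 × 8.232 × 48) = √790.272 = 28.1118 m/s.
= 28.1118 × 3.6 = 101.202 km/h.

Initial speed ≈ 101 km/h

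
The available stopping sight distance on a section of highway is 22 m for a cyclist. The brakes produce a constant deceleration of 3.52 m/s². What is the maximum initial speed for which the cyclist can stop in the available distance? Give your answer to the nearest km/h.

Maximum speed ≈ 45 km/h

v²/(2a) = d ⇒ v = √(2 × 3.520 × 22) = √154.88 = 12.4451 m/s.
12.4451 m/s × 3.6 = 44.802 km/h.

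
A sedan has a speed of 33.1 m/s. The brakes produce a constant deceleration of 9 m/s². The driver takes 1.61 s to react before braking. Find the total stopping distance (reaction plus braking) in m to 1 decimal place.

Reaction distance = v·t_r = 33.1000 × 1.61 = 53.291 m.
Braking distance = v²/(2a) = 33.1000² / (2 × 9.000) = 1095.610 / 18.000 = 60.867 m.
Total = 53.291 + 60.867 = 114.158 m.

Total stopping distance ≈ 114.2 m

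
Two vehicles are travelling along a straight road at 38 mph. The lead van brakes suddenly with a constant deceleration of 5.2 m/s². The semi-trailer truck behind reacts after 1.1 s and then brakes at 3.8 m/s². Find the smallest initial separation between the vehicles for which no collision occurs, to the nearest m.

Minimum gap ≈ 29 m

38 mph × 0.44704 = 16.9875 m/s.
Leader travels v²/(2a_L) = 288.575 / 10.400 = 27.748 m before stopping.
Follower covers v·t_r = 16.9875 × 1.1 = 18.686 m while reacting, then v²/(2a_F) = 288.575 / 7.600 = 37.970 m while braking, for a total of 18.686 + 37.970 = 56.656 m.
Since a_F ≤ a_L and the follower starts braking later, the follower is never slower than the leader, so the closest approach is when both have stopped.
Minimum gap = 56.656 − 27.748 = 28.908 m.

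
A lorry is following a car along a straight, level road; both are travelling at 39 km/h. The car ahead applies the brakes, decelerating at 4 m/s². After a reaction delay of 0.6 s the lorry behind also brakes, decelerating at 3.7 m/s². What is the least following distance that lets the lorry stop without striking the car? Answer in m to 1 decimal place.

Minimum gap ≈ 7.7 m

39 km/h ÷ 3.6 = 10.8333 m/s.
Leader travels v²/(2a_L) = 117.360 / 8.000 = 14.670 m before stopping.
Follower covers v·t_r = 10.8333 × 0.6 = 6.500 m while reacting, then v²/(2a_F) = 117.360 / 7.400 = 15.859 m while braking, for a total of 6.500 + 15.859 = 22.359 m.
Since a_F ≤ a_L and the follower starts braking later, the follower is never slower than the leader, so the closest approach is when both have stopped.
Minimum gap = 22.359 − 14.670 = 7.689 m.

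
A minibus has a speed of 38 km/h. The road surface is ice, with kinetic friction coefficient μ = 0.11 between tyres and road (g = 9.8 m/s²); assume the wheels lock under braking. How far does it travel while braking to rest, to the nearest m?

38 km/h ÷ 3.6 = 10.5556 m/s.
a = μg = 0.11 × 9.8 = 1.078 m/s².
Braking distance = v²/(2a) = 10.5556² / (2 × 1.078) = 111.421 / 2.156 = 51.679 m.

Braking distance ≈ 52 m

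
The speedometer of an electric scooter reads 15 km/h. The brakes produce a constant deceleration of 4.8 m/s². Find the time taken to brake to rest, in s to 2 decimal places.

15 km/h ÷ 3.6 = 4.1667 m/s.
Braking time = v/a = 4.1667 / 4.800 = 0.868 s.

Braking time ≈ 0.87 s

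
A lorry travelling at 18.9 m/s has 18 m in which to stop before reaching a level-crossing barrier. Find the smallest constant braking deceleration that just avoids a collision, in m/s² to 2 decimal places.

Required deceleration ≈ 9.92 m/s²

v² = 2a·d ⇒ a = v²/(2d) = 18.9000² / (2 × 18.000) = 357.210 / 36.000 = 9.9225 m/s².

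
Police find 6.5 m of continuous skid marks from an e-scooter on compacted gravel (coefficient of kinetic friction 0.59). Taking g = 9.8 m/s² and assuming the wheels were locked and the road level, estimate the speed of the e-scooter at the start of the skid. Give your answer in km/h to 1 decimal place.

Deceleration a = μg = 0.59 × 9.8 = 5.782 m/s².
v = √(2a·d) = √(2 × 5.782 × 6.5) = √75.166 = 8.6698 m/s.
= 8.6698 × 3.6 = 31.211 km/h.

Initial speed ≈ 31.2 km/h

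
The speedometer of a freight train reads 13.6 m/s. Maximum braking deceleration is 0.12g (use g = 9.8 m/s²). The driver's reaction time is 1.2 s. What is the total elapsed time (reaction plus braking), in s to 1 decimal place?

a = 0.12 × 9.8 = 1.176 m/s².
Braking time = v/a = 13.6000 / 1.176 = 11.565 s.
Total = 1.2 + 11.565 = 12.765 s.

Total time ≈ 12.8 s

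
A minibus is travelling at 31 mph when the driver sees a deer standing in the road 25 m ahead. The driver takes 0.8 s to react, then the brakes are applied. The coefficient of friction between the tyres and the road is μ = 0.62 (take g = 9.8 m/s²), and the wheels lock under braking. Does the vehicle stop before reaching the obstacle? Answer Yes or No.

31 mph × 0.44704 = 13.8582 m/s.
a = μg = 0.62 × 9.8 = 6.076 m/s².
Reaction distance = 13.8582 × 0.8 = 11.087 m.
Braking distance = v²/(2a) = 192.050 / 12.152 = 15.804 m.
Total stopping distance = 11.087 + 15.804 = 26.891 m, vs 25 m available — it cannot stop in time and overshoots by 26.891 − 25 = 1.891 m.

No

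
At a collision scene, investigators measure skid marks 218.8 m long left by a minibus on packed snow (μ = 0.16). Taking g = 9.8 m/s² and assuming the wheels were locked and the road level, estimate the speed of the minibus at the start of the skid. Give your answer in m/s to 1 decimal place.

Deceleration a = μg = 0.16 × 9.8 = 1.568 m/s².
v = √(2a·d) = √(2 × 1.568 × 218.8) = √686.157 = 26.1946 m/s.

Initial speed ≈ 26.2 m/s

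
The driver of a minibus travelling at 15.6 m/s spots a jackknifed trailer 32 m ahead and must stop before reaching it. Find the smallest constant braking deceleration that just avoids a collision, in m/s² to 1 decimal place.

v² = 2a·d ⇒ a = v²/(2d) = 15.6000² / (2 × 32.000) = 243.360 / 64.000 = 3.8025 m/s².

Required deceleration ≈ 3.8 m/s²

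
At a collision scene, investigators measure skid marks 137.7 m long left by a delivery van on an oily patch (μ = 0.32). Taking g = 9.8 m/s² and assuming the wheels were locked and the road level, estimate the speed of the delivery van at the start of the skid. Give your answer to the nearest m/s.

Initial speed ≈ 29 m/s

Deceleration a = μg = 0.32 × 9.8 = 3.136 m/s².
v = √(2a·d) = √(2 × 3.136 × 137.7) = √863.654 = 29.3880 m/s.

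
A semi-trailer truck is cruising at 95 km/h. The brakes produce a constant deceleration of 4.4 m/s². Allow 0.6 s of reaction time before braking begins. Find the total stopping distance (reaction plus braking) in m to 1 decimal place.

95 km/h ÷ 3.6 = 26.3889 m/s.
Reaction distance = v·t_r = 26.3889 × 0.6 = 15.833 m.
Braking distance = v²/(2a) = 26.3889² / (2 × 4.400) = 696.374 / 8.800 = 79.133 m.
Total = 15.833 + 79.133 = 94.966 m.

Total stopping distance ≈ 95.0 m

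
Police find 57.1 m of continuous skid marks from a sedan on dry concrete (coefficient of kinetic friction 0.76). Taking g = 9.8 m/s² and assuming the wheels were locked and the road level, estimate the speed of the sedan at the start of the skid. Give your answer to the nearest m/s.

Initial speed ≈ 29 m/s

Deceleration a = μg = 0.76 × 9.8 = 7.448 m/s².
v = √(2a·d) = √(2 × 7.448 × 57.1) = √850.562 = 29.1644 m/s.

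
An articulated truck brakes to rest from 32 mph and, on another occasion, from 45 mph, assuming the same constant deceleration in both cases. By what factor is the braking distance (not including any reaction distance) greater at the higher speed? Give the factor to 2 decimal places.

Factor ≈ 1.98

Braking distance d = v²/(2a), so with a fixed, d ∝ v².
Factor = (45/32)² = 1.4062² = 1.9774.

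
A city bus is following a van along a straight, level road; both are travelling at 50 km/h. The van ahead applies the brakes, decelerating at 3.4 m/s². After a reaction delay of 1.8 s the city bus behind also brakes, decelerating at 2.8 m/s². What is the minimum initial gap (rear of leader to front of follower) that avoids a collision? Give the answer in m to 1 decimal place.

50 km/h ÷ 3.6 = 13.8889 m/s.
Leader travels v²/(2a_L) = 192.902 / 6.800 = 28.368 m before stopping.
Follower covers v·t_r = 13.8889 × 1.8 = 25.000 m while reacting, then v²/(2a_F) = 192.902 / 5.600 = 34.447 m while braking, for a total of 25.000 + 34.447 = 59.447 m.
Since a_F ≤ a_L and the follower starts braking later, the follower is never slower than the leader, so the closest approach is when both have stopped.
Minimum gap = 59.447 − 28.368 = 31.079 m.

Minimum gap ≈ 31.1 m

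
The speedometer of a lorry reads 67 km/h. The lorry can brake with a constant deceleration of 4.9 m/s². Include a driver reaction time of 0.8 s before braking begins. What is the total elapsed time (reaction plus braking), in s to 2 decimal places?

67 km/h ÷ 3.6 = 18.6111 m/s.
Braking time = v/a = 18.6111 / 4.900 = 3.798 s.
Total = 0.8 + 3.798 = 4.598 s.

Total time ≈ 4.60 s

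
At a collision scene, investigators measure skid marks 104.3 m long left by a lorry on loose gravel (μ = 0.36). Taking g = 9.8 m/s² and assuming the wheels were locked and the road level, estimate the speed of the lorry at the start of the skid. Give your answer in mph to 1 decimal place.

Deceleration a = μg = 0.36 × 9.8 = 3.528 m/s².
v = √(2a·d) = √(2 × 3.528 × 104.3) = √735.941 = 27.1282 m/s.
= 27.1282 ÷ 0.44704 = 60.684 mph.

Initial speed ≈ 60.7 mph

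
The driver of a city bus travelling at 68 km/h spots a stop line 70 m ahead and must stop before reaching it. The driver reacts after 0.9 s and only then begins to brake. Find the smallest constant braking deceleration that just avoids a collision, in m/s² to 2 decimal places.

68 km/h ÷ 3.6 = 18.8889 m/s.
Distance covered during reaction = 18.8889 × 0.9 = 17.000 m.
Distance available for braking: 70 − 17.000 = 53.000 m.
v² = 2a·d ⇒ a = v²/(2d) = 18.8889² / (2 × 53.000) = 356.791 / 106.000 = 3.3660 m/s².

Required deceleration ≈ 3.37 m/s²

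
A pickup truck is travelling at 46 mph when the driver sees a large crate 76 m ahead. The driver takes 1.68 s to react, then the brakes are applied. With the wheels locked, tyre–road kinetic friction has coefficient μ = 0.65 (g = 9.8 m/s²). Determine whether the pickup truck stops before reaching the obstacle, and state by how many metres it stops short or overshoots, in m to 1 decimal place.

Yes — it stops 8.3 m short of the obstacle

46 mph × 0.44704 = 20.5638 m/s.
a = μg = 0.65 × 9.8 = 6.370 m/s².
Reaction distance = 20.5638 × 1.68 = 34.547 m.
Braking distance = v²/(2a) = 422.870 / 12.740 = 33.192 m.
Total stopping distance = 34.547 + 33.192 = 67.739 m, vs 76 m available — it stops with 76 − 67.739 = 8.261 m to spare.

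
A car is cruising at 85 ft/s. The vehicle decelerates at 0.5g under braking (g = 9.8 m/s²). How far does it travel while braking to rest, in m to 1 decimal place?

Braking distance ≈ 68.5 m

85 ft/s × 0.3048 = 25.9080 m/s.
a = 0.5 × 9.8 = 4.900 m/s².
Braking distance = v²/(2a) = 25.9080² / (2 × 4.900) = 671.224 / 9.800 = 68.492 m.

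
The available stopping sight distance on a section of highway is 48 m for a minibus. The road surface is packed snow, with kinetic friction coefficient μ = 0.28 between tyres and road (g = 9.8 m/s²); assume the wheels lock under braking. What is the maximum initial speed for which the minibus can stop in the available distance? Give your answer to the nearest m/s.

Maximum speed ≈ 16 m/s

a = μg = 0.28 × 9.8 = 2.744 m/s².
v²/(2a) = d ⇒ v = √(2 × 2.744 × 48) = √263.42 = 16.2302 m/s.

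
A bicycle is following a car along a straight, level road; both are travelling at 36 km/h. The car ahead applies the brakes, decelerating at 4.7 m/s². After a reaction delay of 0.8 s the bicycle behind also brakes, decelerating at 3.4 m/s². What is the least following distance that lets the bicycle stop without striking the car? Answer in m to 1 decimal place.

Minimum gap ≈ 12.1 m

36 km/h ÷ 3.6 = 10.0000 m/s.
Leader travels v²/(2a_L) = 100.000 / 9.400 = 10.638 m before stopping.
Follower covers v·t_r = 10.0000 × 0.8 = 8.000 m while reacting, then v²/(2a_F) = 100.000 / 6.800 = 14.706 m while braking, for a total of 8.000 + 14.706 = 22.706 m.
Since a_F ≤ a_L and the follower starts braking later, the follower is never slower than the leader, so the closest approach is when both have stopped.
Minimum gap = 22.706 − 10.638 = 12.068 m.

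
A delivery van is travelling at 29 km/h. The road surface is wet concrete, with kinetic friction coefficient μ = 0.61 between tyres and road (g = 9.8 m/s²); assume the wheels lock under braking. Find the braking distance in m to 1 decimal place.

29 km/h ÷ 3.6 = 8.0556 m/s.
a = μg = 0.61 × 9.8 = 5.978 m/s².
Braking distance = v²/(2a) = 8.0556² / (2 × 5.978) = 64.893 / 11.956 = 5.428 m.

Braking distance ≈ 5.4 m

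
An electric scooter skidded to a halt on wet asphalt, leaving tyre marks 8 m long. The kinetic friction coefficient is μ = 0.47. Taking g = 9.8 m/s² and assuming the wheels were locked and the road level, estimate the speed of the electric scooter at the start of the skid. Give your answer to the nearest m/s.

Initial speed ≈ 9 m/s

Deceleration a = μg = 0.47 × 9.8 = 4.606 m/s².
v = √(2a·d) = √(2 × 4.606 × 8) = √73.696 = 8.5846 m/s.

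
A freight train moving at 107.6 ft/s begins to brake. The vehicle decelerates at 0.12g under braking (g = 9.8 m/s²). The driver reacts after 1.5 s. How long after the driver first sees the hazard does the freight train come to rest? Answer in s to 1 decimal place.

Total time ≈ 29.4 s

107.6 ft/s × 0.3048 = 32.7965 m/s.
a = 0.12 × 9.8 = 1.176 m/s².
Braking time = v/a = 32.7965 / 1.176 = 27.888 s.
Total = 1.5 + 27.888 = 29.388 s.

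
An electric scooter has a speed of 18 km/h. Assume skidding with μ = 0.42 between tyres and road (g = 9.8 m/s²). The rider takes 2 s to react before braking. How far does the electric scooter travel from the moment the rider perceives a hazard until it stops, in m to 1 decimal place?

18 km/h ÷ 3.6 = 5.0000 m/s.
a = μg = 0.42 × 9.8 = 4.116 m/s².
Reaction distance = v·t_r = 5.0000 × 2 = 10.000 m.
Braking distance = v²/(2a) = 5.0000² / (2 × 4.116) = 25.000 / 8.232 = 3.037 m.
Total = 10.000 + 3.037 = 13.037 m.

Total stopping distance ≈ 13.0 m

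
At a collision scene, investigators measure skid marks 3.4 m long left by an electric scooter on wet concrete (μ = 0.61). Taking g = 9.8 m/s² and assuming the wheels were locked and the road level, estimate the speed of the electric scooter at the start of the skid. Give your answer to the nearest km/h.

Deceleration a = μg = 0.61 × 9.8 = 5.978 m/s².
v = √(2a·d) = √(2 × 5.978 × 3.4) = √40.650 = 6.3757 m/s.
= 6.3757 × 3.6 = 22.953 km/h.

Initial speed ≈ 23 km/h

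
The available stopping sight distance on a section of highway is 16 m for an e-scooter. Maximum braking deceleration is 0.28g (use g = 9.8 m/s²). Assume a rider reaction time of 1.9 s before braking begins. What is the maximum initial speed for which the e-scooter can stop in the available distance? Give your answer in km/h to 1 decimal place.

Maximum speed ≈ 19.8 km/h

a = 0.28 × 9.8 = 2.744 m/s².
Stopping distance: v·t_r + v²/(2a) = 16 with t_r = 1.9 s and a = 2.744 m/s².
So v² + 10.427 v − 87.81 = 0.
Positive root: v = −a·t_r + √((a·t_r)² + 2a·d) = −5.214 + √(27.186 + 87.81) = 5.5096 m/s.
5.5096 m/s × 3.6 = 19.835 km/h.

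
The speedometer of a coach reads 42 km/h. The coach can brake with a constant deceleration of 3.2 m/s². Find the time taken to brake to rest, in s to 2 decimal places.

42 km/h ÷ 3.6 = 11.6667 m/s.
Braking time = v/a = 11.6667 / 3.200 = 3.646 s.

Braking time ≈ 3.65 s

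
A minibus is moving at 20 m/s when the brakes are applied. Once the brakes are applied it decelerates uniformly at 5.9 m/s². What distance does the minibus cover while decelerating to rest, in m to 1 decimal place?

Braking distance = v²/(2a) = 20.0000² / (2 × 5.900) = 400.000 / 11.800 = 33.898 m.

Braking distance ≈ 33.9 m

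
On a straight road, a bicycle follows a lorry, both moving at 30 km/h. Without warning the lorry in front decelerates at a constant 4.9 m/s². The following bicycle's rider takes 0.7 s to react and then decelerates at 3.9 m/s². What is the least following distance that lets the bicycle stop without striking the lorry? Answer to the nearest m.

Minimum gap ≈ 8 m

30 km/h ÷ 3.6 = 8.3333 m/s.
Leader travels v²/(2a_L) = 69.444 / 9.800 = 7.086 m before stopping.
Follower covers v·t_r = 8.3333 × 0.7 = 5.833 m while reacting, then v²/(2a_F) = 69.444 / 7.800 = 8.903 m while braking, for a total of 5.833 + 8.903 = 14.736 m.
Since a_F ≤ a_L and the follower starts braking later, the follower is never slower than the leader, so the closest approach is when both have stopped.
Minimum gap = 14.736 − 7.086 = 7.650 m.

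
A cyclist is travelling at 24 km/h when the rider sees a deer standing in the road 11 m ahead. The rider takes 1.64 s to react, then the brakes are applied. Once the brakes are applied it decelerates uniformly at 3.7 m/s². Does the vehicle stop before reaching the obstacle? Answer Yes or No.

24 km/h ÷ 3.6 = 6.6667 m/s.
Reaction distance = 6.6667 × 1.64 = 10.933 m.
Braking distance = v²/(2a) = 44.445 / 7.400 = 6.006 m.
Total stopping distance = 10.933 + 6.006 = 16.939 m, vs 11 m available — it cannot stop in time and overshoots by 16.939 − 11 = 5.939 m.

No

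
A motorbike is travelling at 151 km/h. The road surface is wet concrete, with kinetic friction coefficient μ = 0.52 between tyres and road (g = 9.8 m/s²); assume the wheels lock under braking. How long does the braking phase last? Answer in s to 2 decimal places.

151 km/h ÷ 3.6 = 41.9444 m/s.
a = μg = 0.52 × 9.8 = 5.096 m/s².
Braking time = v/a = 41.9444 / 5.096 = 8.231 s.

Braking time ≈ 8.23 s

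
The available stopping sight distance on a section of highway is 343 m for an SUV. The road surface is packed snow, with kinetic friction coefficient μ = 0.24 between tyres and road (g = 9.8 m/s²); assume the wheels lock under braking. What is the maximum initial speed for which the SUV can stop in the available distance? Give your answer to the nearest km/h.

a = μg = 0.24 × 9.8 = 2.352 m/s².
v²/(2a) = d ⇒ v = √(2 × 2.352 × 343) = √1613.47 = 40.1680 m/s.
40.1680 m/s × 3.6 = 144.605 km/h.

Maximum speed ≈ 145 km/h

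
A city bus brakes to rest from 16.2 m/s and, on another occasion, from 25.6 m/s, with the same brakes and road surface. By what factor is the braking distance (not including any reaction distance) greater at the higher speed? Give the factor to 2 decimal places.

Braking distance d = v²/(2a), so with a fixed, d ∝ v².
Factor = (25.6/16.2)² = 1.5802² = 2.4970.

Factor ≈ 2.50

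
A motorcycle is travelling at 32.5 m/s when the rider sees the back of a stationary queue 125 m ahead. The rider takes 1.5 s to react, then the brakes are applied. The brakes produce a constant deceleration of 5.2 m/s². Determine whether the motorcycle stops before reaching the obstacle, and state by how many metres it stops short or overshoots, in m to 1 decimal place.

Reaction distance = 32.5000 × 1.5 = 48.750 m.
Braking distance = v²/(2a) = 1056.250 / 10.400 = 101.562 m.
Total stopping distance = 48.750 + 101.562 = 150.312 m, vs 125 m available — it cannot stop in time and overshoots by 150.312 − 125 = 25.312 m.

No — it overshoots by 25.3 m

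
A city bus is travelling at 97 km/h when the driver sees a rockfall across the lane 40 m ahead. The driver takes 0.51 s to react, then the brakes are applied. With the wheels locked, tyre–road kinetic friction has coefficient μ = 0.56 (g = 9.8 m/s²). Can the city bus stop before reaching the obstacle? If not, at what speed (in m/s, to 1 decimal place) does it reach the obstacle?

97 km/h ÷ 3.6 = 26.9444 m/s.
a = μg = 0.56 × 9.8 = 5.488 m/s².
Reaction distance = 26.9444 × 0.51 = 13.742 m.
Braking distance needed to stop: v²/(2a) = 726.001 / 10.976 = 66.144 m, so total needed = 13.742 + 66.144 = 79.886 m > 40 m — it cannot stop.
Distance remaining when braking begins: 40 − 13.742 = 26.258 m.
v² = v₀² − 2a·d = 726.001 − 2 × 5.488 × 26.258 = 437.793 m²/s².
v = √437.793 = 20.924 m/s.

No — it strikes the obstacle at 20.9 m/s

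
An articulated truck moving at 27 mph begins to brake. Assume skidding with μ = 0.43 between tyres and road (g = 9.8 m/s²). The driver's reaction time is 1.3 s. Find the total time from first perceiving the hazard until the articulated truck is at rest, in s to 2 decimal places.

Total time ≈ 4.16 s

27 mph × 0.44704 = 12.0701 m/s.
a = μg = 0.43 × 9.8 = 4.214 m/s².
Braking time = v/a = 12.0701 / 4.214 = 2.864 s.
Total = 1.3 + 2.864 = 4.164 s.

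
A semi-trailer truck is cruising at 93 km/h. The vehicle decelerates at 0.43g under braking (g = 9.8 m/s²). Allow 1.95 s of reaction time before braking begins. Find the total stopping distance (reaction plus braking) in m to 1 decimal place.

93 km/h ÷ 3.6 = 25.8333 m/s.
a = 0.43 × 9.8 = 4.214 m/s².
Reaction distance = v·t_r = 25.8333 × 1.95 = 50.375 m.
Braking distance = v²/(2a) = 25.8333² / (2 × 4.214) = 667.359 / 8.428 = 79.184 m.
Total = 50.375 + 79.184 = 129.559 m.

Total stopping distance ≈ 129.6 m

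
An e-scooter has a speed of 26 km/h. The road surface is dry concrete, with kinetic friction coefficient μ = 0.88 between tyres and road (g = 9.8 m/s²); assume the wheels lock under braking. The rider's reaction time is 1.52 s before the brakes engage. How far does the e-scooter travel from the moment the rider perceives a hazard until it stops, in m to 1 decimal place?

26 km/h ÷ 3.6 = 7.2222 m/s.
a = μg = 0.88 × 9.8 = 8.624 m/s².
Reaction distance = v·t_r = 7.2222 × 1.52 = 10.978 m.
Braking distance = v²/(2a) = 7.2222² / (2 × 8.624) = 52.160 / 17.248 = 3.024 m.
Total = 10.978 + 3.024 = 14.002 m.

Total stopping distance ≈ 14.0 m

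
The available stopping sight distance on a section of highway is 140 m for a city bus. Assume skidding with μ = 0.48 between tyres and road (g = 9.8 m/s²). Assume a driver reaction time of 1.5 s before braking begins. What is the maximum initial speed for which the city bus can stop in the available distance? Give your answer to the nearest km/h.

Maximum speed ≈ 108 km/h

a = μg = 0.48 × 9.8 = 4.704 m/s².
Stopping distance: v·t_r + v²/(2a) = 140 with t_r = 1.5 s and a = 4.704 m/s².
So v² + 14.112 v − 1317.12 = 0.
Positive root: v = −a·t_r + √((a·t_r)² + 2a·d) = −7.056 + √(49.787 + 1317.12) = 29.9157 m/s.
29.9157 m/s × 3.6 = 107.697 km/h.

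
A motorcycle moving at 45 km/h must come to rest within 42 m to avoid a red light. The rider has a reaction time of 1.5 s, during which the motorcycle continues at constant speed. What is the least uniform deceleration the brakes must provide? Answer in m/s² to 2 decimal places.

45 km/h ÷ 3.6 = 12.5000 m/s.
Distance covered during reaction = 12.5000 × 1.5 = 18.750 m.
Distance available for braking: 42 − 18.750 = 23.250 m.
v² = 2a·d ⇒ a = v²/(2d) = 12.5000² / (2 × 23.250) = 156.250 / 46.500 = 3.3602 m/s².

Required deceleration ≈ 3.36 m/s²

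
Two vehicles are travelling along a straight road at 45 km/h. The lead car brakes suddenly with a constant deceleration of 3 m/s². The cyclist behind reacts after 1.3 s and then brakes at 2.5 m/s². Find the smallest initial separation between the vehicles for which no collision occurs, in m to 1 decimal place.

Minimum gap ≈ 21.5 m

45 km/h ÷ 3.6 = 12.5000 m/s.
Leader travels v²/(2a_L) = 156.250 / 6.000 = 26.042 m before stopping.
Follower covers v·t_r = 12.5000 × 1.3 = 16.250 m while reacting, then v²/(2a_F) = 156.250 / 5.000 = 31.250 m while braking, for a total of 16.250 + 31.250 = 47.500 m.
Since a_F ≤ a_L and the follower starts braking later, the follower is never slower than the leader, so the closest approach is when both have stopped.
Minimum gap = 47.500 − 26.042 = 21.458 m.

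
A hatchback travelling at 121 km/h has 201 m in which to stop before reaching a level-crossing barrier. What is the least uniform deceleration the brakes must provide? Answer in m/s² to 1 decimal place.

Required deceleration ≈ 2.8 m/s²

121 km/h ÷ 3.6 = 33.6111 m/s.
v² = 2a·d ⇒ a = v²/(2d) = 33.6111² / (2 × 201.000) = 1129.706 / 402.000 = 2.8102 m/s².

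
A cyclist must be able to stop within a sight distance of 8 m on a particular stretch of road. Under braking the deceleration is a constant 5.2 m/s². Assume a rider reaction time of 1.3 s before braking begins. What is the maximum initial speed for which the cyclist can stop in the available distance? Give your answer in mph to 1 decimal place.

Stopping distance: v·t_r + v²/(2a) = 8 with t_r = 1.3 s and a = 5.200 m/s².
So v² + 13.520 v − 83.20 = 0.
Positive root: v = −a·t_r + √((a·t_r)² + 2a·d) = −6.760 + √(45.698 + 83.20) = 4.5933 m/s.
4.5933 m/s ÷ 0.44704 = 10.275 mph.

Maximum speed ≈ 10.3 mph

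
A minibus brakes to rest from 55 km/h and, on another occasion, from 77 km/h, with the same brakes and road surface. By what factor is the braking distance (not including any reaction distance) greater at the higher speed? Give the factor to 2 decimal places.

Braking distance d = v²/(2a), so with a fixed, d ∝ v².
Factor = (77/55)² = 1.4000² = 1.9600.

Factor ≈ 1.96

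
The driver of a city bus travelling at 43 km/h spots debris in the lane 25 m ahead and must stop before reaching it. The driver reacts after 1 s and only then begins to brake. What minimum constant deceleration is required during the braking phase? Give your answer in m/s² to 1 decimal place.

Required deceleration ≈ 5.5 m/s²

43 km/h ÷ 3.6 = 11.9444 m/s.
Distance covered during reaction = 11.9444 × 1 = 11.944 m.
Distance available for braking: 25 − 11.944 = 13.056 m.
v² = 2a·d ⇒ a = v²/(2d) = 11.9444² / (2 × 13.056) = 142.669 / 26.112 = 5.4637 m/s².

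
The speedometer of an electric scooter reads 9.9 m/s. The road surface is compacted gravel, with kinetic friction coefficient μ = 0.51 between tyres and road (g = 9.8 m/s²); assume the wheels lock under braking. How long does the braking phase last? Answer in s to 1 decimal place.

Braking time ≈ 2.0 s

a = μg = 0.51 × 9.8 = 4.998 m/s².
Braking time = v/a = 9.9000 / 4.998 = 1.981 s.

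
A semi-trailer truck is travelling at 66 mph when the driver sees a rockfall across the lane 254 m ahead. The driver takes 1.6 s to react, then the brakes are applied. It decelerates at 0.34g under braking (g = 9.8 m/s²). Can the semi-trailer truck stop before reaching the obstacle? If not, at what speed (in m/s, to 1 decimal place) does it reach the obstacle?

Yes — it stops about 76.2 m short of the obstacle, so it never reaches it

66 mph × 0.44704 = 29.5046 m/s.
a = 0.34 × 9.8 = 3.332 m/s².
Reaction distance = 29.5046 × 1.6 = 47.207 m.
Braking distance = v²/(2a) = 870.521 / 6.664 = 130.630 m.
Total stopping distance = 47.207 + 130.630 = 177.837 m, vs 254 m available — it stops with 254 − 177.837 = 76.163 m to spare.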